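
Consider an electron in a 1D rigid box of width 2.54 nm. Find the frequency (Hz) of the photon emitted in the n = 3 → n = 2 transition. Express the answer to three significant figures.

E_1 = h²/(8m_eL²) = 9.338×10^-21 J and ΔE = (3² − 2²)E_1 = 4.669×10^-20 J.
f = ΔE/h = 4.669×10^-20/6.626×10^-34 = 7.05×10^13 Hz.

f = 7.05×10^13 Hz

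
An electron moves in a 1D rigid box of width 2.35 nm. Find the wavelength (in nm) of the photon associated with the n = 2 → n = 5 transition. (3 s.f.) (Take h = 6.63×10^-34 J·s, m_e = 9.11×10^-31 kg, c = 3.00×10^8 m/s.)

λ = 867 nm

E_1 = h²/(8m_eL²) = 1.092×10^-20 J, so ΔE = (5² − 2²)E_1 = 2.293×10^-19 J.
λ = hc/ΔE = (6.63×10^-34·3.00×10^8)/2.293×10^-19 = 8.67×10^-7 m = 867 nm.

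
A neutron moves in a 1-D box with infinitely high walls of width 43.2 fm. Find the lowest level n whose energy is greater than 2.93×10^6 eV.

E_1 = h²/(8m_nL²) = 1.756×10^-14 J = 1.096×10^5 eV.
Need n² > 2.93×10^6/1.096×10^5 = 26.73, i.e. n > 5.170.
The smallest integer satisfying this is n = 6.

n = 6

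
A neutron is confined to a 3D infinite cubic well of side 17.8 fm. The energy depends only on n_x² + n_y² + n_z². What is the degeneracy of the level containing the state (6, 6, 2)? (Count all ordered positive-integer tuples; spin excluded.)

degeneracy = 3

The level has n_x² + n_y² + n_z² = 76. The ordered positive-integer solutions are (2, 6, 6), (6, 2, 6), (6, 6, 2).
That gives 3 states.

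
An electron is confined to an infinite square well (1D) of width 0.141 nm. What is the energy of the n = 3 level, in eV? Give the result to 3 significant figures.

For an infinite well E_n = n²h²/(8m_eL²), so E_1 = h²/(8m_eL²) = (6.626×10^-34)²/(8·9.109×10^-31·(1.41×10^-10 m)²) = 3.030×10^-18 J.
Then E_3 = 3²·E_1 = 9·3.030×10^-18 J = 2.727×10^-17 J.
Converting, E_3 = 2.727×10^-17 J / (1.602×10^-19 J/eV) = 170 eV.

E_3 = 170 eV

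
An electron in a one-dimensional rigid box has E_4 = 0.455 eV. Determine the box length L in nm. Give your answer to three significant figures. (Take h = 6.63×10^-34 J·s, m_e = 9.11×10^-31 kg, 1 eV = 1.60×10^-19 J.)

L = 3.64 nm

From E_n = n²h²/(8m_eL²), L = n·h/√(8m_eE_n).
E_4 = 0.455 eV = 7.280×10^-20 J, so L = 4·6.63×10^-34/√(8·9.11×10^-31·7.280×10^-20) = 3.64×10^-9 m = 3.64 nm.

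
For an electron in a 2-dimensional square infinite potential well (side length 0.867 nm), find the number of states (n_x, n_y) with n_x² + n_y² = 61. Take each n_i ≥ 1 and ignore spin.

degeneracy = 2

The level has n_x² + n_y² = 61. The ordered positive-integer solutions are (5, 6), (6, 5).
That gives 2 states.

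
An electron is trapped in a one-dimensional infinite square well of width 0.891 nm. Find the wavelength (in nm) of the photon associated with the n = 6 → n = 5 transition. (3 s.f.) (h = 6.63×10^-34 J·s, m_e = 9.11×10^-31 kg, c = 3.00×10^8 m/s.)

λ = 238 nm

E_1 = h²/(8m_eL²) = 7.597×10^-20 J, so ΔE = (6² − 5²)E_1 = 8.357×10^-19 J.
λ = hc/ΔE = (6.63×10^-34·3.00×10^8)/8.357×10^-19 = 2.38×10^-7 m = 238 nm.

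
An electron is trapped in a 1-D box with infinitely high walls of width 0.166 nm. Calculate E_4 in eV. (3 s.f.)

E_4 = 218 eV

For an infinite well E_n = n²h²/(8m_eL²), so E_1 = h²/(8m_eL²) = (6.626×10^-34)²/(8·9.109×10^-31·(1.66×10^-10 m)²) = 2.186×10^-18 J.
Then E_4 = 4²·E_1 = 16·2.186×10^-18 J = 3.498×10^-17 J.
Converting, E_4 = 3.498×10^-17 J / (1.602×10^-19 J/eV) = 218 eV.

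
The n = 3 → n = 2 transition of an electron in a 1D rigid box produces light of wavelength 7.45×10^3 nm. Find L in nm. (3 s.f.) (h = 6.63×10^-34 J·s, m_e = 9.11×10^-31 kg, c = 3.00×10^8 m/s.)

The photon carries ΔE = hc/λ = 6.63×10^-34·3.00×10^8/7.45×10^-6 m = 2.670×10^-20 J.
Since ΔE = (3² − 2²)E_1, E_1 = 5.340×10^-21 J, and L = h/√(8m_eE_1) = 3.36×10^-9 m = 3.36 nm.

L = 3.36 nm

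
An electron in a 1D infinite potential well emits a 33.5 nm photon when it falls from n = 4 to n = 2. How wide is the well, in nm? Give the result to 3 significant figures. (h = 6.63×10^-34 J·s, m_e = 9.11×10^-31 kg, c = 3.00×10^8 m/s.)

The photon carries ΔE = hc/λ = 6.63×10^-34·3.00×10^8/3.35×10^-8 m = 5.937×10^-18 J.
Since ΔE = (4² − 2²)E_1, E_1 = 4.948×10^-19 J, and L = h/√(8m_eE_1) = 3.49×10^-10 m = 0.349 nm.

L = 0.349 nm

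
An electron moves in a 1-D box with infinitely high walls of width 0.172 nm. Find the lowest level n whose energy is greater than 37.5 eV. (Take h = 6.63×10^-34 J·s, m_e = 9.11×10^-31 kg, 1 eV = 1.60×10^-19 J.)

n = 2

E_1 = h²/(8m_eL²) = 2.039×10^-18 J = 12.74 eV.
Need n² > 37.5/12.74 = 2.943, i.e. n > 1.716.
The smallest integer satisfying this is n = 2.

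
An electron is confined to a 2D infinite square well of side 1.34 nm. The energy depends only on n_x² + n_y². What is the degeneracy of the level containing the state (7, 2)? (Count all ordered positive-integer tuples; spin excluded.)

degeneracy = 2

The level has n_x² + n_y² = 53. The ordered positive-integer solutions are (2, 7), (7, 2).
That gives 2 states.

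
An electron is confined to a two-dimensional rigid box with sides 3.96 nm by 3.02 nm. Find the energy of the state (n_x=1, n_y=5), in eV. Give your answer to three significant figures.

E = 1.05 eV

For a 2D rectangular well E = (h²/8m_e)·Σ n_i²/L_i² = (6.626×10^-34)²/(8·9.109×10^-31) · [1²/(3.96 nm)² + 5²/(3.02 nm)²].
Evaluating gives E = 1.690×10^-19 J = 1.05 eV.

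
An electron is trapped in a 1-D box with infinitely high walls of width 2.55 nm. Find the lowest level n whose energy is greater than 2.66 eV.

n = 7

E_1 = h²/(8m_eL²) = 9.265×10^-21 J = 0.05783 eV.
Need n² > 2.66/0.05783 = 46.00, i.e. n > 6.782.
The smallest integer satisfying this is n = 7.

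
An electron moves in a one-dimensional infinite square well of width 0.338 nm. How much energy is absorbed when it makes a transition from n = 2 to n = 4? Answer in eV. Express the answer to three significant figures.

E_1 = h²/(8m_eL²) = 5.274×10^-19 J.
|ΔE| = |2² − 4²|·E_1 = 12·5.274×10^-19 J = 6.329×10^-18 J = 39.5 eV.

|ΔE| = 39.5 eV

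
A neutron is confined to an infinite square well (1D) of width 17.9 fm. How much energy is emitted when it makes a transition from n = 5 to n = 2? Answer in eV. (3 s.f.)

|ΔE| = 1.34×10^7 eV

E_1 = h²/(8m_nL²) = 1.023×10^-13 J.
|ΔE| = |5² − 2²|·E_1 = 21·1.023×10^-13 J = 2.148×10^-12 J = 1.34×10^7 eV.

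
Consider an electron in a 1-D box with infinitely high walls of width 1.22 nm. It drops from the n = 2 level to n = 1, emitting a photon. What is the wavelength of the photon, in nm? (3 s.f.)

E_1 = h²/(8m_eL²) = 4.048×10^-20 J, so ΔE = (2² − 1²)E_1 = 1.214×10^-19 J.
λ = hc/ΔE = (6.626×10^-34·2.998×10^8)/1.214×10^-19 = 1.64×10^-6 m = 1.64×10^3 nm.

λ = 1.64×10^3 nm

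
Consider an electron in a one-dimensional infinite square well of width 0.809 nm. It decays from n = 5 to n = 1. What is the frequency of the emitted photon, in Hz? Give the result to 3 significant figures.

f = 3.33×10^15 Hz

E_1 = h²/(8m_eL²) = 9.205×10^-20 J and ΔE = (5² − 1²)E_1 = 2.209×10^-18 J.
f = ΔE/h = 2.209×10^-18/6.626×10^-34 = 3.33×10^15 Hz.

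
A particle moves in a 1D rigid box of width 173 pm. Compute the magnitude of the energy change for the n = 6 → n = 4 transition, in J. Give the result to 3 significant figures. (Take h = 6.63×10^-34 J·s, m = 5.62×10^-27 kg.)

E_1 = h²/(8mL²) = 3.267×10^-22 J.
|ΔE| = |6² − 4²|·E_1 = 20·3.267×10^-22 J = 6.53×10^-21 J.

|ΔE| = 6.53×10^-21 J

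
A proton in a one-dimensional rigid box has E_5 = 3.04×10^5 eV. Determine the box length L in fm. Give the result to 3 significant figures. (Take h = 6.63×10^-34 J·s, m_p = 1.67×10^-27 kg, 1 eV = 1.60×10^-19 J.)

L = 130 fm

From E_n = n²h²/(8m_pL²), L = n·h/√(8m_pE_n).
E_5 = 3.04×10^5 eV = 4.864×10^-14 J, so L = 5·6.63×10^-34/√(8·1.67×10^-27·4.864×10^-14) = 1.30×10^-13 m = 130 fm.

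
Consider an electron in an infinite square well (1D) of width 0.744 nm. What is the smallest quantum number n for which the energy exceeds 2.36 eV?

n = 2

E_1 = h²/(8m_eL²) = 1.088×10^-19 J = 0.6792 eV.
Need n² > 2.36/0.6792 = 3.475, i.e. n > 1.864.
The smallest integer satisfying this is n = 2.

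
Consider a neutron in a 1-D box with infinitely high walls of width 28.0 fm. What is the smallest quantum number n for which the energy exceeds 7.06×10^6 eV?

n = 6

E_1 = h²/(8m_nL²) = 4.179×10^-14 J = 2.609×10^5 eV.
Need n² > 7.06×10^6/2.609×10^5 = 27.06, i.e. n > 5.202.
The smallest integer satisfying this is n = 6.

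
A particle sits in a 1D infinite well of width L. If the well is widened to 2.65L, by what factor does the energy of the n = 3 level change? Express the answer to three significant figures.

E_n ∝ 1/L², so the energy scales by 1/2.65² = 0.142.

0.142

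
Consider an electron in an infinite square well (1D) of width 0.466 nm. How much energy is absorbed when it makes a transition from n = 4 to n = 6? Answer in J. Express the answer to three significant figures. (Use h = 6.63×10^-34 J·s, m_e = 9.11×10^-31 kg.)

|ΔE| = 5.55×10^-18 J

E_1 = h²/(8m_eL²) = 2.777×10^-19 J.
|ΔE| = |4² − 6²|·E_1 = 20·2.777×10^-19 J = 5.55×10^-18 J.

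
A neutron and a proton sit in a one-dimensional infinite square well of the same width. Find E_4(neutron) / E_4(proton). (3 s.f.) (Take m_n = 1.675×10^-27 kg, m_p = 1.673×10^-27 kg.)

0.999

E_n ∝ 1/m at fixed n and L, so the ratio is m_p/m_n = 1.673×10^-27/1.675×10^-27 = 0.999.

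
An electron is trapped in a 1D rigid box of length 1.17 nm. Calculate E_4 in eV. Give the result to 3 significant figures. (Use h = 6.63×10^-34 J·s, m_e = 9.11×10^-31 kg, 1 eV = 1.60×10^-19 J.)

E_4 = 4.41 eV

For an infinite well E_n = n²h²/(8m_eL²), so E_1 = h²/(8m_eL²) = (6.63×10^-34)²/(8·9.11×10^-31·(1.17×10^-9 m)²) = 4.406×10^-20 J.
Then E_4 = 4²·E_1 = 16·4.406×10^-20 J = 7.050×10^-19 J.
Converting, E_4 = 7.050×10^-19 J / (1.60×10^-19 J/eV) = 4.41 eV.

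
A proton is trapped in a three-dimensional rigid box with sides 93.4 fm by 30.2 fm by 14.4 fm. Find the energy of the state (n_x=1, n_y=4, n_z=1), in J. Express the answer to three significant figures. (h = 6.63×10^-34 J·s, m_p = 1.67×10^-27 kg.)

For a 3D rectangular well E = (h²/8m_p)·Σ n_i²/L_i² = (6.63×10^-34)²/(8·1.67×10^-27) · [1²/(93.4 fm)² + 4²/(30.2 fm)² + 1²/(14.4 fm)²].
Evaluating gives E = 7.40×10^-13 J.

E = 7.40×10^-13 J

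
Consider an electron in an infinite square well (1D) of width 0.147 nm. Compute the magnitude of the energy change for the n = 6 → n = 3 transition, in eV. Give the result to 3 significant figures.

E_1 = h²/(8m_eL²) = 2.788×10^-18 J.
|ΔE| = |6² − 3²|·E_1 = 27·2.788×10^-18 J = 7.528×10^-17 J = 470 eV.

|ΔE| = 470 eV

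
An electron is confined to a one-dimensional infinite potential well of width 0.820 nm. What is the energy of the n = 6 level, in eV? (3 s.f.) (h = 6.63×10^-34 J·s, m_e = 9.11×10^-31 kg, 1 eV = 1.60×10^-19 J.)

For an infinite well E_n = n²h²/(8m_eL²), so E_1 = h²/(8m_eL²) = (6.63×10^-34)²/(8·9.11×10^-31·(8.20×10^-10 m)²) = 8.970×10^-20 J.
Then E_6 = 6²·E_1 = 36·8.970×10^-20 J = 3.229×10^-18 J.
Converting, E_6 = 3.229×10^-18 J / (1.60×10^-19 J/eV) = 20.2 eV.

E_6 = 20.2 eV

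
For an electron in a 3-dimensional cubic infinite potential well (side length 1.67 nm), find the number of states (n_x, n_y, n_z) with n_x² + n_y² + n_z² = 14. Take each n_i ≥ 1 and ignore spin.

The level has n_x² + n_y² + n_z² = 14. The ordered positive-integer solutions are (1, 2, 3), (1, 3, 2), (2, 1, 3), (2, 3, 1), (3, 1, 2), (3, 2, 1).
That gives 6 states.

degeneracy = 6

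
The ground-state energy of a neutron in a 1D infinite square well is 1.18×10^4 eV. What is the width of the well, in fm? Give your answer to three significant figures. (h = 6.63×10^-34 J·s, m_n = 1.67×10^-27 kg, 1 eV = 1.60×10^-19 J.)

L = 132 fm

From E_n = n²h²/(8m_nL²), L = n·h/√(8m_nE_n).
E_1 = 1.18×10^4 eV = 1.888×10^-15 J, so L = 1·6.63×10^-34/√(8·1.67×10^-27·1.888×10^-15) = 1.32×10^-13 m = 132 fm.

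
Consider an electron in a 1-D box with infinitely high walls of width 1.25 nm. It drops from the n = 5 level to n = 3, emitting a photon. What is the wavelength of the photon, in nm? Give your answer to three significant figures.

E_1 = h²/(8m_eL²) = 3.856×10^-20 J, so ΔE = (5² − 3²)E_1 = 6.170×10^-19 J.
λ = hc/ΔE = (6.626×10^-34·2.998×10^8)/6.170×10^-19 = 3.22×10^-7 m = 322 nm.

λ = 322 nm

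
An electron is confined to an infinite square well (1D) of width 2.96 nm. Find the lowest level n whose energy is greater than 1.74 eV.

n = 7

E_1 = h²/(8m_eL²) = 6.876×10^-21 J = 0.04292 eV.
Need n² > 1.74/0.04292 = 40.54, i.e. n > 6.367.
The smallest integer satisfying this is n = 7.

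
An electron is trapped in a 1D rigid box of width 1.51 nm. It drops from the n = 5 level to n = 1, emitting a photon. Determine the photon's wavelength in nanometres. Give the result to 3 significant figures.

E_1 = h²/(8m_eL²) = 2.642×10^-20 J, so ΔE = (5² − 1²)E_1 = 6.341×10^-19 J.
λ = hc/ΔE = (6.626×10^-34·2.998×10^8)/6.341×10^-19 = 3.13×10^-7 m = 313 nm.

λ = 313 nm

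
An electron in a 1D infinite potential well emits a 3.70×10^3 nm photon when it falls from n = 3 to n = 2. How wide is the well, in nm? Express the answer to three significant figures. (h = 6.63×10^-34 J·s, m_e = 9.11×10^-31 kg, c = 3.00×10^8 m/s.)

The photon carries ΔE = hc/λ = 6.63×10^-34·3.00×10^8/3.70×10^-6 m = 5.376×10^-20 J.
Since ΔE = (3² − 2²)E_1, E_1 = 1.075×10^-20 J, and L = h/√(8m_eE_1) = 2.37×10^-9 m = 2.37 nm.

L = 2.37 nm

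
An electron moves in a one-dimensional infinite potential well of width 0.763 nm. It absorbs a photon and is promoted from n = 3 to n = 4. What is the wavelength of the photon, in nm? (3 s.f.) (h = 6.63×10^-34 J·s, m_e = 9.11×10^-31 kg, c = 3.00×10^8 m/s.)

λ = 274 nm

E_1 = h²/(8m_eL²) = 1.036×10^-19 J, so ΔE = (4² − 3²)E_1 = 7.252×10^-19 J.
λ = hc/ΔE = (6.63×10^-34·3.00×10^8)/7.252×10^-19 = 2.74×10^-7 m = 274 nm.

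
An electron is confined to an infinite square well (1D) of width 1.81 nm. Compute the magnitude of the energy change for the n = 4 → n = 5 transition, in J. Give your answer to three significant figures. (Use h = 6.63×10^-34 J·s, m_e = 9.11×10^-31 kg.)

E_1 = h²/(8m_eL²) = 1.841×10^-20 J.
|ΔE| = |4² − 5²|·E_1 = 9·1.841×10^-20 J = 1.66×10^-19 J.

|ΔE| = 1.66×10^-19 J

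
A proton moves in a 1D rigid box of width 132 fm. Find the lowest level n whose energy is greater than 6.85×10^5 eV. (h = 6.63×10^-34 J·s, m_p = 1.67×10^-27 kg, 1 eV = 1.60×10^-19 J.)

n = 8

E_1 = h²/(8m_pL²) = 1.888×10^-15 J = 1.180×10^4 eV.
Need n² > 6.85×10^5/1.180×10^4 = 58.05, i.e. n > 7.619.
The smallest integer satisfying this is n = 8.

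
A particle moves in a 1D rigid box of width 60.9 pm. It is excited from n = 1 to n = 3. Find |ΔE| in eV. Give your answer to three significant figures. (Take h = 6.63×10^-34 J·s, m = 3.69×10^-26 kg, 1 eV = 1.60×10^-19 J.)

|ΔE| = 0.0201 eV

E_1 = h²/(8mL²) = 4.015×10^-22 J.
|ΔE| = |1² − 3²|·E_1 = 8·4.015×10^-22 J = 3.212×10^-21 J = 0.0201 eV.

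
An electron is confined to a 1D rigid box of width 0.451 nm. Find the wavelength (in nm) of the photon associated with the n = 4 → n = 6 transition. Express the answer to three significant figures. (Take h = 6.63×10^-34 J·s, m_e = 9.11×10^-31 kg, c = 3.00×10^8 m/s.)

λ = 33.5 nm

E_1 = h²/(8m_eL²) = 2.965×10^-19 J, so ΔE = (6² − 4²)E_1 = 5.930×10^-18 J.
λ = hc/ΔE = (6.63×10^-34·3.00×10^8)/5.930×10^-18 = 3.35×10^-8 m = 33.5 nm.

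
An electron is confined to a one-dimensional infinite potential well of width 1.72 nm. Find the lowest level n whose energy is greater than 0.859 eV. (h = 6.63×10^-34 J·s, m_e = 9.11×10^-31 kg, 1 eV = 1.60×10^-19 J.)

n = 3

E_1 = h²/(8m_eL²) = 2.039×10^-20 J = 0.1274 eV.
Need n² > 0.859/0.1274 = 6.743, i.e. n > 2.597.
The smallest integer satisfying this is n = 3.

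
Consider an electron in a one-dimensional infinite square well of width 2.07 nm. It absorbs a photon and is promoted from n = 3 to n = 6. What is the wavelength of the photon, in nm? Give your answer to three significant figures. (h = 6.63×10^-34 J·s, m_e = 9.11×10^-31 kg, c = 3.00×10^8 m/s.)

λ = 523 nm

E_1 = h²/(8m_eL²) = 1.408×10^-20 J, so ΔE = (6² − 3²)E_1 = 3.802×10^-19 J.
λ = hc/ΔE = (6.63×10^-34·3.00×10^8)/3.802×10^-19 = 5.23×10^-7 m = 523 nm.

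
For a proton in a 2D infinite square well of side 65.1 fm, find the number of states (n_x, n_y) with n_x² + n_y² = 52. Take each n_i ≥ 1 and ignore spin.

degeneracy = 2

The level has n_x² + n_y² = 52. The ordered positive-integer solutions are (4, 6), (6, 4).
That gives 2 states.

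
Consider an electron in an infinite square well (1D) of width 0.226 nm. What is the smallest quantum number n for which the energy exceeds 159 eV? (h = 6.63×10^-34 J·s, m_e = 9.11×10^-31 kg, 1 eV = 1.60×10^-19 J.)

E_1 = h²/(8m_eL²) = 1.181×10^-18 J = 7.381 eV.
Need n² > 159/7.381 = 21.54, i.e. n > 4.641.
The smallest integer satisfying this is n = 5.

n = 5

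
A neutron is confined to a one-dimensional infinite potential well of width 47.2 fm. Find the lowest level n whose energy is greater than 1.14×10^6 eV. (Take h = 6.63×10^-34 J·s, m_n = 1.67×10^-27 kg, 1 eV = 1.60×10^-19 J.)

E_1 = h²/(8m_nL²) = 1.477×10^-14 J = 9.231×10^4 eV.
Need n² > 1.14×10^6/9.231×10^4 = 12.35, i.e. n > 3.514.
The smallest integer satisfying this is n = 4.

n = 4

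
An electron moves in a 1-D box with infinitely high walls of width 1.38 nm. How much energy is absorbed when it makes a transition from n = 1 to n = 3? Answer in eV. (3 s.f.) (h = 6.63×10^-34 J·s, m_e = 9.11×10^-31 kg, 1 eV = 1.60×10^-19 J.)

|ΔE| = 1.58 eV

E_1 = h²/(8m_eL²) = 3.167×10^-20 J.
|ΔE| = |1² − 3²|·E_1 = 8·3.167×10^-20 J = 2.534×10^-19 J = 1.58 eV.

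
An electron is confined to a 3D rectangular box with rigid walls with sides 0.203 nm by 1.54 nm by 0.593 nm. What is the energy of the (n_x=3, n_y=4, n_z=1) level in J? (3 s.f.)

E = 1.37×10^-17 J

For a 3D rectangular well E = (h²/8m_e)·Σ n_i²/L_i² = (6.626×10^-34)²/(8·9.109×10^-31) · [3²/(0.203 nm)² + 4²/(1.54 nm)² + 1²/(0.593 nm)²].
Evaluating gives E = 1.37×10^-17 J.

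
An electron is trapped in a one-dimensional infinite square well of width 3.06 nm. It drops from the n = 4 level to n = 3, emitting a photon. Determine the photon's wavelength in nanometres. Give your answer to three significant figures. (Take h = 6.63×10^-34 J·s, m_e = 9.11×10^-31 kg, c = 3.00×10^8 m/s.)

λ = 4.41×10^3 nm

E_1 = h²/(8m_eL²) = 6.441×10^-21 J, so ΔE = (4² − 3²)E_1 = 4.509×10^-20 J.
λ = hc/ΔE = (6.63×10^-34·3.00×10^8)/4.509×10^-20 = 4.41×10^-6 m = 4.41×10^3 nm.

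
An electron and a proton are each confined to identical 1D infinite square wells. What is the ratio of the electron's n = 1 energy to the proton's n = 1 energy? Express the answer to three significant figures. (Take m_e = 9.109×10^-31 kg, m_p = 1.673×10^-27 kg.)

E_n ∝ 1/m at fixed n and L, so the ratio is m_p/m_e = 1.673×10^-27/9.109×10^-31 = 1.84×10^3.

1.84×10^3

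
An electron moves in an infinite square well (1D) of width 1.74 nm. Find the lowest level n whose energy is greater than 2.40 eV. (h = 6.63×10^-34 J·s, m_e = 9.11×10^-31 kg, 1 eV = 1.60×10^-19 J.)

E_1 = h²/(8m_eL²) = 1.992×10^-20 J = 0.1245 eV.
Need n² > 2.40/0.1245 = 19.28, i.e. n > 4.391.
The smallest integer satisfying this is n = 5.

n = 5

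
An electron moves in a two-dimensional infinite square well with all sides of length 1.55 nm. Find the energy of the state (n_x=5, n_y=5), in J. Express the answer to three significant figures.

E = 1.25×10^-18 J

For a 2D rectangular well E = (h²/8m_e)·Σ n_i²/L_i² = (6.626×10^-34)²/(8·9.109×10^-31) · [5²/(1.55 nm)² + 5²/(1.55 nm)²].
Evaluating gives E = 1.25×10^-18 J.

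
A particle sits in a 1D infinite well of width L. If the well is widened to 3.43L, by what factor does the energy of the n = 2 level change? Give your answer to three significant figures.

E_n ∝ 1/L², so the energy scales by 1/3.43² = 0.0850.

0.0850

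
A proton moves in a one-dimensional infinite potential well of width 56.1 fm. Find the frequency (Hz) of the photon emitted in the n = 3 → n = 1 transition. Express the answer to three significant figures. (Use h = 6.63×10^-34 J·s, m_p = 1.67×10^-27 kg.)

f = 1.26×10^20 Hz

E_1 = h²/(8m_pL²) = 1.045×10^-14 J and ΔE = (3² − 1²)E_1 = 8.360×10^-14 J.
f = ΔE/h = 8.360×10^-14/6.63×10^-34 = 1.26×10^20 Hz.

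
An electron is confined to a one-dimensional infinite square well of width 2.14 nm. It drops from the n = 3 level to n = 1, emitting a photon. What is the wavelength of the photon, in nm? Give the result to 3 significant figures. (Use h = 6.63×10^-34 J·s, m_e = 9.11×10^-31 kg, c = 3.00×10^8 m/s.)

λ = 1.89×10^3 nm

E_1 = h²/(8m_eL²) = 1.317×10^-20 J, so ΔE = (3² − 1²)E_1 = 1.054×10^-19 J.
λ = hc/ΔE = (6.63×10^-34·3.00×10^8)/1.054×10^-19 = 1.89×10^-6 m = 1.89×10^3 nm.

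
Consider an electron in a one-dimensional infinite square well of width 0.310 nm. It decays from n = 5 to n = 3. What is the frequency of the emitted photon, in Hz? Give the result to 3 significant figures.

E_1 = h²/(8m_eL²) = 6.269×10^-19 J and ΔE = (5² − 3²)E_1 = 1.003×10^-17 J.
f = ΔE/h = 1.003×10^-17/6.626×10^-34 = 1.51×10^16 Hz.

f = 1.51×10^16 Hz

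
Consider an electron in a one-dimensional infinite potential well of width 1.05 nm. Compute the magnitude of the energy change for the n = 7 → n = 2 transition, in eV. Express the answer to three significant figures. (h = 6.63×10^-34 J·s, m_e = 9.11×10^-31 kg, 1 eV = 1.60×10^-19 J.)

|ΔE| = 15.4 eV

E_1 = h²/(8m_eL²) = 5.471×10^-20 J.
|ΔE| = |7² − 2²|·E_1 = 45·5.471×10^-20 J = 2.462×10^-18 J = 15.4 eV.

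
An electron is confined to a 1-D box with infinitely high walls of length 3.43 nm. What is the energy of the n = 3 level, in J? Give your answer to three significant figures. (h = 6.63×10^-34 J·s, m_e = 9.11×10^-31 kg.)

E_3 = 4.61×10^-20 J

For an infinite well E_n = n²h²/(8m_eL²), so E_1 = h²/(8m_eL²) = (6.63×10^-34)²/(8·9.11×10^-31·(3.43×10^-9 m)²) = 5.127×10^-21 J.
Then E_3 = 3²·E_1 = 9·5.127×10^-21 J = 4.61×10^-20 J.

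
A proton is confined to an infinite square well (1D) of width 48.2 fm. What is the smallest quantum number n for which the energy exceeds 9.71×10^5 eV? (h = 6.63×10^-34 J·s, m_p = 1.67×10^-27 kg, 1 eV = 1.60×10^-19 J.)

E_1 = h²/(8m_pL²) = 1.416×10^-14 J = 8.850×10^4 eV.
Need n² > 9.71×10^5/8.850×10^4 = 10.97, i.e. n > 3.312.
The smallest integer satisfying this is n = 4.

n = 4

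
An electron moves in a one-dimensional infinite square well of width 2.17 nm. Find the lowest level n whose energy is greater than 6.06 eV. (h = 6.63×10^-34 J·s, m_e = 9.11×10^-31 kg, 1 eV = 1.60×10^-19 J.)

n = 9

E_1 = h²/(8m_eL²) = 1.281×10^-20 J = 0.08006 eV.
Need n² > 6.06/0.08006 = 75.69, i.e. n > 8.700.
The smallest integer satisfying this is n = 9.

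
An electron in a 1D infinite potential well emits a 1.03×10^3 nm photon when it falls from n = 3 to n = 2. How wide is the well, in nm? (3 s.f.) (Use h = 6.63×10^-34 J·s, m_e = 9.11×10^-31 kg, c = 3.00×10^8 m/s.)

L = 1.25 nm

The photon carries ΔE = hc/λ = 6.63×10^-34·3.00×10^8/1.03×10^-6 m = 1.931×10^-19 J.
Since ΔE = (3² − 2²)E_1, E_1 = 3.862×10^-20 J, and L = h/√(8m_eE_1) = 1.25×10^-9 m = 1.25 nm.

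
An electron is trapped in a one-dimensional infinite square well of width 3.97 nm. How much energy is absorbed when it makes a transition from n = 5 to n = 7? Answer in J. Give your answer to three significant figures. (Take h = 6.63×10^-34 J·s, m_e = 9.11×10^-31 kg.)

E_1 = h²/(8m_eL²) = 3.827×10^-21 J.
|ΔE| = |5² − 7²|·E_1 = 24·3.827×10^-21 J = 9.18×10^-20 J.

|ΔE| = 9.18×10^-20 J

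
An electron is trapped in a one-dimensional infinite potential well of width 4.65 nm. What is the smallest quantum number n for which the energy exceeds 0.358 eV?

E_1 = h²/(8m_eL²) = 2.786×10^-21 J = 0.01739 eV.
Need n² > 0.358/0.01739 = 20.59, i.e. n > 4.538.
The smallest integer satisfying this is n = 5.

n = 5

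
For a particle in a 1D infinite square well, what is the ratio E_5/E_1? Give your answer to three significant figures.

E_n ∝ n², so E_5/E_1 = 5²/1² = 25/1 = 25.0.

25.0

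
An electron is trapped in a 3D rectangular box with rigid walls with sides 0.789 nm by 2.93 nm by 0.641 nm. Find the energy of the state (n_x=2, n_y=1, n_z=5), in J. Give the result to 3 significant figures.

E = 4.06×10^-18 J

For a 3D rectangular well E = (h²/8m_e)·Σ n_i²/L_i² = (6.626×10^-34)²/(8·9.109×10^-31) · [2²/(0.789 nm)² + 1²/(2.93 nm)² + 5²/(0.641 nm)²].
Evaluating gives E = 4.06×10^-18 J.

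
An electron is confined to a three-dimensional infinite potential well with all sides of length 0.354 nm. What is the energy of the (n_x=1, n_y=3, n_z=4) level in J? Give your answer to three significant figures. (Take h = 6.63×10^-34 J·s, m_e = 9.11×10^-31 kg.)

E = 1.25×10^-17 J

For a 3D rectangular well E = (h²/8m_e)·Σ n_i²/L_i² = (6.63×10^-34)²/(8·9.11×10^-31) · [1²/(0.354 nm)² + 3²/(0.354 nm)² + 4²/(0.354 nm)²].
Evaluating gives E = 1.25×10^-17 J.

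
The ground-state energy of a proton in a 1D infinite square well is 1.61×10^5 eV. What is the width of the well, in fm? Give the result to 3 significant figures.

L = 35.7 fm

From E_n = n²h²/(8m_pL²), L = n·h/√(8m_pE_n).
E_1 = 1.61×10^5 eV = 2.579×10^-14 J, so L = 1·6.626×10^-34/√(8·1.673×10^-27·2.579×10^-14) = 3.57×10^-14 m = 35.7 fm.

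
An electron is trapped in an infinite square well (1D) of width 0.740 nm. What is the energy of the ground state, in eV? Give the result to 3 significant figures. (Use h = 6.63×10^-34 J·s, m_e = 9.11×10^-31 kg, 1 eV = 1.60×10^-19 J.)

E_1 = 0.688 eV

For an infinite well E_n = n²h²/(8m_eL²), so E_1 = h²/(8m_eL²) = (6.63×10^-34)²/(8·9.11×10^-31·(7.40×10^-10 m)²) = 1.101×10^-19 J.
Converting, E_1 = 1.101×10^-19 J / (1.60×10^-19 J/eV) = 0.688 eV.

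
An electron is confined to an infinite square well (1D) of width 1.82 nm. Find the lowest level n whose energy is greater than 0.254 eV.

E_1 = h²/(8m_eL²) = 1.819×10^-20 J = 0.1135 eV.
Need n² > 0.254/0.1135 = 2.238, i.e. n > 1.496.
The smallest integer satisfying this is n = 2.

n = 2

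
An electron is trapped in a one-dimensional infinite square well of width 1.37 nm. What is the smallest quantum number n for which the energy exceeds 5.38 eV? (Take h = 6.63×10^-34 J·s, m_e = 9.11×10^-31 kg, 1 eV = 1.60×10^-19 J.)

n = 6

E_1 = h²/(8m_eL²) = 3.213×10^-20 J = 0.2008 eV.
Need n² > 5.38/0.2008 = 26.79, i.e. n > 5.176.
The smallest integer satisfying this is n = 6.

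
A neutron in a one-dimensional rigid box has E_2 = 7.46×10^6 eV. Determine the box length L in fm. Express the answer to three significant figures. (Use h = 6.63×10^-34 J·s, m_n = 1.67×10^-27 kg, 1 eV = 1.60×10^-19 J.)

L = 10.5 fm

From E_n = n²h²/(8m_nL²), L = n·h/√(8m_nE_n).
E_2 = 7.46×10^6 eV = 1.194×10^-12 J, so L = 2·6.63×10^-34/√(8·1.67×10^-27·1.194×10^-12) = 1.05×10^-14 m = 10.5 fm.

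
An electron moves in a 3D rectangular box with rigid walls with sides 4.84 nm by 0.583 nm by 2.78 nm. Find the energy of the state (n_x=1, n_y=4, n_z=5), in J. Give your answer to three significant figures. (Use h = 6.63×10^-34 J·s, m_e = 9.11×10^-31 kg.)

E = 3.04×10^-18 J

For a 3D rectangular well E = (h²/8m_e)·Σ n_i²/L_i² = (6.63×10^-34)²/(8·9.11×10^-31) · [1²/(4.84 nm)² + 4²/(0.583 nm)² + 5²/(2.78 nm)²].
Evaluating gives E = 3.04×10^-18 J.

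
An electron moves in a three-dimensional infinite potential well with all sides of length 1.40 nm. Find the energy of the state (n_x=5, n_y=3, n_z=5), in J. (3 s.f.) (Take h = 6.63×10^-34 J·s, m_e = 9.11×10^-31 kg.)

For a 3D rectangular well E = (h²/8m_e)·Σ n_i²/L_i² = (6.63×10^-34)²/(8·9.11×10^-31) · [5²/(1.40 nm)² + 3²/(1.40 nm)² + 5²/(1.40 nm)²].
Evaluating gives E = 1.82×10^-18 J.

E = 1.82×10^-18 J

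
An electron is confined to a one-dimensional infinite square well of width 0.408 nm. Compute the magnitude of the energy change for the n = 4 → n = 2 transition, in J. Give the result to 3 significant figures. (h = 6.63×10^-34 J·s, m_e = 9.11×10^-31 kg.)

E_1 = h²/(8m_eL²) = 3.623×10^-19 J.
|ΔE| = |4² − 2²|·E_1 = 12·3.623×10^-19 J = 4.35×10^-18 J.

|ΔE| = 4.35×10^-18 J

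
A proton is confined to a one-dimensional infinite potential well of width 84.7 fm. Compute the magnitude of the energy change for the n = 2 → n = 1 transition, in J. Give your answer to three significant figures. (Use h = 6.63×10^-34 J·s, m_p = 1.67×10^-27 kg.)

|ΔE| = 1.38×10^-14 J

E_1 = h²/(8m_pL²) = 4.586×10^-15 J.
|ΔE| = |2² − 1²|·E_1 = 3·4.586×10^-15 J = 1.38×10^-14 J.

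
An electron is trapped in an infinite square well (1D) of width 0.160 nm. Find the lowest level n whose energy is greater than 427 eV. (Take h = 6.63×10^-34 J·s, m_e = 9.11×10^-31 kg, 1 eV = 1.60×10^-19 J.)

n = 6

E_1 = h²/(8m_eL²) = 2.356×10^-18 J = 14.73 eV.
Need n² > 427/14.73 = 28.99, i.e. n > 5.384.
The smallest integer satisfying this is n = 6.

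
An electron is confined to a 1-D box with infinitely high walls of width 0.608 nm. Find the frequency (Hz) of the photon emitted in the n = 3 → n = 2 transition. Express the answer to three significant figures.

f = 1.23×10^15 Hz

E_1 = h²/(8m_eL²) = 1.630×10^-19 J and ΔE = (3² − 2²)E_1 = 8.150×10^-19 J.
f = ΔE/h = 8.150×10^-19/6.626×10^-34 = 1.23×10^15 Hz.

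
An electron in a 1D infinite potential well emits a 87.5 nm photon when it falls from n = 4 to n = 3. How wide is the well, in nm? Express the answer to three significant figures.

L = 0.431 nm

The photon carries ΔE = hc/λ = 6.626×10^-34·2.998×10^8/8.75×10^-8 m = 2.270×10^-18 J.
Since ΔE = (4² − 3²)E_1, E_1 = 3.243×10^-19 J, and L = h/√(8m_eE_1) = 4.31×10^-10 m = 0.431 nm.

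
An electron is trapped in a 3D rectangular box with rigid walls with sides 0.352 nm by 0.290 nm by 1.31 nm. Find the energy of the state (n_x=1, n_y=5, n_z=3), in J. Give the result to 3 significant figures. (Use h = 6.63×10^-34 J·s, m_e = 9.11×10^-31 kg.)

For a 3D rectangular well E = (h²/8m_e)·Σ n_i²/L_i² = (6.63×10^-34)²/(8·9.11×10^-31) · [1²/(0.352 nm)² + 5²/(0.290 nm)² + 3²/(1.31 nm)²].
Evaluating gives E = 1.87×10^-17 J.

E = 1.87×10^-17 J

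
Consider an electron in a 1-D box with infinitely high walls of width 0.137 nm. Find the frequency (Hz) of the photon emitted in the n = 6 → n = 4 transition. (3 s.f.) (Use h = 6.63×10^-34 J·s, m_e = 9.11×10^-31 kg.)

f = 9.69×10^16 Hz

E_1 = h²/(8m_eL²) = 3.213×10^-18 J and ΔE = (6² − 4²)E_1 = 6.426×10^-17 J.
f = ΔE/h = 6.426×10^-17/6.63×10^-34 = 9.69×10^16 Hz.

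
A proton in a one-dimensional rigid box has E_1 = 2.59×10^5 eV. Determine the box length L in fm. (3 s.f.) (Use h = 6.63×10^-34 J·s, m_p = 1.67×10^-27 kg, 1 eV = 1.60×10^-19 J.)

From E_n = n²h²/(8m_pL²), L = n·h/√(8m_pE_n).
E_1 = 2.59×10^5 eV = 4.144×10^-14 J, so L = 1·6.63×10^-34/√(8·1.67×10^-27·4.144×10^-14) = 2.82×10^-14 m = 28.2 fm.

L = 28.2 fm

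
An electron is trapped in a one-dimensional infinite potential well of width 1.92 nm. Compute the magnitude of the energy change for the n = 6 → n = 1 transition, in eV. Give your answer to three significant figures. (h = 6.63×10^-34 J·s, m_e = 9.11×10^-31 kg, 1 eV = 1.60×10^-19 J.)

E_1 = h²/(8m_eL²) = 1.636×10^-20 J.
|ΔE| = |6² − 1²|·E_1 = 35·1.636×10^-20 J = 5.726×10^-19 J = 3.58 eV.

|ΔE| = 3.58 eV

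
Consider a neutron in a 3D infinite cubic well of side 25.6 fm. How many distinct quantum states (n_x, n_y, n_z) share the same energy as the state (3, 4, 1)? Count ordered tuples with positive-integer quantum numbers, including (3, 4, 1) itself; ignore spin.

degeneracy = 6

The level has n_x² + n_y² + n_z² = 26. The ordered positive-integer solutions are (1, 3, 4), (1, 4, 3), (3, 1, 4), (3, 4, 1), (4, 1, 3), (4, 3, 1).
That gives 6 states.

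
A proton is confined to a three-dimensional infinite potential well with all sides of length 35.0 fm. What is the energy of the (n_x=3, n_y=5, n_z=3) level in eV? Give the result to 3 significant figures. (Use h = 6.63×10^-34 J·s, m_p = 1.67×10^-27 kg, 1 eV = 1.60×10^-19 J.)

E = 7.22×10^6 eV

For a 3D rectangular well E = (h²/8m_p)·Σ n_i²/L_i² = (6.63×10^-34)²/(8·1.67×10^-27) · [3²/(35.0 fm)² + 5²/(35.0 fm)² + 3²/(35.0 fm)²].
Evaluating gives E = 1.155×10^-12 J = 7.22×10^6 eV.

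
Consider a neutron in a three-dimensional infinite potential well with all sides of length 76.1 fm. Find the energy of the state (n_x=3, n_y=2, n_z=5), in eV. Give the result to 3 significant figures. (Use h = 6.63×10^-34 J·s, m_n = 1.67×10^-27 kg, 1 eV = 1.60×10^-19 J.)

For a 3D rectangular well E = (h²/8m_n)·Σ n_i²/L_i² = (6.63×10^-34)²/(8·1.67×10^-27) · [3²/(76.1 fm)² + 2²/(76.1 fm)² + 5²/(76.1 fm)²].
Evaluating gives E = 2.159×10^-13 J = 1.35×10^6 eV.

E = 1.35×10^6 eV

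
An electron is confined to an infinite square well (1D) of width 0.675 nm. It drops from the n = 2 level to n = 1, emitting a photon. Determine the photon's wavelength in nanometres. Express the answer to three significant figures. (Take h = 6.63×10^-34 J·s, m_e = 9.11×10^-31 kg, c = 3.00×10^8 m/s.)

λ = 501 nm

E_1 = h²/(8m_eL²) = 1.324×10^-19 J, so ΔE = (2² − 1²)E_1 = 3.972×10^-19 J.
λ = hc/ΔE = (6.63×10^-34·3.00×10^8)/3.972×10^-19 = 5.01×10^-7 m = 501 nm.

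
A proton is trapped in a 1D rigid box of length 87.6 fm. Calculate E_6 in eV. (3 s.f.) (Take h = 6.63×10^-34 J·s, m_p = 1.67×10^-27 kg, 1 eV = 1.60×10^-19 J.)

For an infinite well E_n = n²h²/(8m_pL²), so E_1 = h²/(8m_pL²) = (6.63×10^-34)²/(8·1.67×10^-27·(8.76×10^-14 m)²) = 4.288×10^-15 J.
Then E_6 = 6²·E_1 = 36·4.288×10^-15 J = 1.544×10^-13 J.
Converting, E_6 = 1.544×10^-13 J / (1.60×10^-19 J/eV) = 9.65×10^5 eV.

E_6 = 9.65×10^5 eV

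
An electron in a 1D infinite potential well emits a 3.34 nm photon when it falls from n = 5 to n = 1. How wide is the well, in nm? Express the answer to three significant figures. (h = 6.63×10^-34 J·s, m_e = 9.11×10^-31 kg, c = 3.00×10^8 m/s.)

The photon carries ΔE = hc/λ = 6.63×10^-34·3.00×10^8/3.34×10^-9 m = 5.955×10^-17 J.
Since ΔE = (5² − 1²)E_1, E_1 = 2.481×10^-18 J, and L = h/√(8m_eE_1) = 1.56×10^-10 m = 0.156 nm.

L = 0.156 nm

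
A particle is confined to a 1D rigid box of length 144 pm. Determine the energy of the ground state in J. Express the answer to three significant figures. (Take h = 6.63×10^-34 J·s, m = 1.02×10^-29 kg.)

E_1 = 2.60×10^-19 J

For an infinite well E_n = n²h²/(8mL²), so E_1 = h²/(8mL²) = (6.63×10^-34)²/(8·1.02×10^-29·(1.44×10^-10 m)²) = 2.598×10^-19 J.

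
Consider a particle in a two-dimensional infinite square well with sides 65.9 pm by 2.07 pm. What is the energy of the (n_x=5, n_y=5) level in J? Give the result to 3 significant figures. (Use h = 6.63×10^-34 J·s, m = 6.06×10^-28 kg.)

E = 5.30×10^-16 J

For a 2D rectangular well E = (h²/8m)·Σ n_i²/L_i² = (6.63×10^-34)²/(8·6.06×10^-28) · [5²/(65.9 pm)² + 5²/(2.07 pm)²].
Evaluating gives E = 5.30×10^-16 J.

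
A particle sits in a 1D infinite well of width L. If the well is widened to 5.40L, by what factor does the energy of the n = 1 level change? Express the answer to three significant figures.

0.0343

E_n ∝ 1/L², so the energy scales by 1/5.40² = 0.0343.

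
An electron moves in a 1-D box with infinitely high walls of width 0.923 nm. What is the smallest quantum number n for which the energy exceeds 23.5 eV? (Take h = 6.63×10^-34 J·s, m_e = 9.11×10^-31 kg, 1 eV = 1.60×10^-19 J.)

n = 8

E_1 = h²/(8m_eL²) = 7.080×10^-20 J = 0.4425 eV.
Need n² > 23.5/0.4425 = 53.11, i.e. n > 7.288.
The smallest integer satisfying this is n = 8.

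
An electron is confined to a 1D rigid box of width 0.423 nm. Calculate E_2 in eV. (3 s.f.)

E_2 = 8.41 eV

For an infinite well E_n = n²h²/(8m_eL²), so E_1 = h²/(8m_eL²) = (6.626×10^-34)²/(8·9.109×10^-31·(4.23×10^-10 m)²) = 3.367×10^-19 J.
Then E_2 = 2²·E_1 = 4·3.367×10^-19 J = 1.347×10^-18 J.
Converting, E_2 = 1.347×10^-18 J / (1.602×10^-19 J/eV) = 8.41 eV.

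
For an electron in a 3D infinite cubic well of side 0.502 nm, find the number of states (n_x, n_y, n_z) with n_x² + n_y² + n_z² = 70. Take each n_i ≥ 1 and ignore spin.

The level has n_x² + n_y² + n_z² = 70. The ordered positive-integer solutions are (3, 5, 6), (3, 6, 5), (5, 3, 6), (5, 6, 3), (6, 3, 5), (6, 5, 3).
That gives 6 states.

degeneracy = 6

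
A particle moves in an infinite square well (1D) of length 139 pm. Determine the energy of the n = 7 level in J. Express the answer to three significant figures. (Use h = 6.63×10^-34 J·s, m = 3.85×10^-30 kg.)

For an infinite well E_n = n²h²/(8mL²), so E_1 = h²/(8mL²) = (6.63×10^-34)²/(8·3.85×10^-30·(1.39×10^-10 m)²) = 7.387×10^-19 J.
Then E_7 = 7²·E_1 = 49·7.387×10^-19 J = 3.62×10^-17 J.

E_7 = 3.62×10^-17 J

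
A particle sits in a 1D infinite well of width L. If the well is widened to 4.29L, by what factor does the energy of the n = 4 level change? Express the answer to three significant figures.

0.0543

E_n ∝ 1/L², so the energy scales by 1/4.29² = 0.0543.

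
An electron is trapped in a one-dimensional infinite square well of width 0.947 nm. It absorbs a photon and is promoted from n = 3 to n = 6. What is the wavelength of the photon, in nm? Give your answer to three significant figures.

E_1 = h²/(8m_eL²) = 6.718×10^-20 J, so ΔE = (6² − 3²)E_1 = 1.814×10^-18 J.
λ = hc/ΔE = (6.626×10^-34·2.998×10^8)/1.814×10^-18 = 1.10×10^-7 m = 110 nm.

λ = 110 nm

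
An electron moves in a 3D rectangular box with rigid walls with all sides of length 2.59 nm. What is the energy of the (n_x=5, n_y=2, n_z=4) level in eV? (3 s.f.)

E = 2.52 eV

For a 3D rectangular well E = (h²/8m_e)·Σ n_i²/L_i² = (6.626×10^-34)²/(8·9.109×10^-31) · [5²/(2.59 nm)² + 2²/(2.59 nm)² + 4²/(2.59 nm)²].
Evaluating gives E = 4.042×10^-19 J = 2.52 eV.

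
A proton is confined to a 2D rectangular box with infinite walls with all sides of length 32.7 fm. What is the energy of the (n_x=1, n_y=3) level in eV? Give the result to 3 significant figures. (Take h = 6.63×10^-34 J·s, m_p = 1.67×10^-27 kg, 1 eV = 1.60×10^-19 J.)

For a 2D rectangular well E = (h²/8m_p)·Σ n_i²/L_i² = (6.63×10^-34)²/(8·1.67×10^-27) · [1²/(32.7 fm)² + 3²/(32.7 fm)²].
Evaluating gives E = 3.077×10^-13 J = 1.92×10^6 eV.

E = 1.92×10^6 eV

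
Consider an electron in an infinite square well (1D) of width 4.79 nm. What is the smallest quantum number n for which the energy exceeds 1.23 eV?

E_1 = h²/(8m_eL²) = 2.626×10^-21 J = 0.01639 eV.
Need n² > 1.23/0.01639 = 75.05, i.e. n > 8.663.
The smallest integer satisfying this is n = 9.

n = 9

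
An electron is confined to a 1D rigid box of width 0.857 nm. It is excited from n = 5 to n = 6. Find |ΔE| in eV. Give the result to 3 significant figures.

|ΔE| = 5.63 eV

E_1 = h²/(8m_eL²) = 8.203×10^-20 J.
|ΔE| = |5² − 6²|·E_1 = 11·8.203×10^-20 J = 9.023×10^-19 J = 5.63 eV.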